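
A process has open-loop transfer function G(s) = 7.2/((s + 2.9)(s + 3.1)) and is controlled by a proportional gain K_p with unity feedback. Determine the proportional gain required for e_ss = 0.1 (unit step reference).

K_p = 11.2

Steady-state error for a unit step on this type-0 loop is 1/(1 + K_p·G(0)).
G(0) = 0.8009. Require 1/(1 + K_p·0.8009) = 0.1, so 1 + 0.8009·K_p = 10.
K_p = (10 − 1)/0.8009 = 11.2.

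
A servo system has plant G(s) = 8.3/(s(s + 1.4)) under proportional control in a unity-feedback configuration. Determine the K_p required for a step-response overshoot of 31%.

From %OS = 100·exp(−πζ/√(1−ζ²)) = 31%, ζ = −ln(0.31)/√(π²+ln²(0.31)) = 0.3493.
Characteristic equation s² + 1.4s + 8.3K_p = 0 gives ζ = 1.4/(2√(8.3K_p)).
Setting ζ = 0.3493: √(8.3K_p) = 1.4/(2·0.3493) = 2.004, so K_p = 4.016/8.3 = 0.484.

K_p = 0.484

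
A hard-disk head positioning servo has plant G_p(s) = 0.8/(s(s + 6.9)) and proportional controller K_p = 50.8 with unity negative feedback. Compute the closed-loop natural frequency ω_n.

ω_n = 6.37 rad/s

With unity feedback the closed-loop characteristic equation is s² + 6.9s + 50.8·0.8 = s² + 6.9s + 40.64 = 0.
Matching s² + 2ζω_n s + ω_n²: ω_n = √40.64 = 6.375 rad/s and 2ζω_n = 6.9, so ζ = 6.9/(2·6.375) = 0.541.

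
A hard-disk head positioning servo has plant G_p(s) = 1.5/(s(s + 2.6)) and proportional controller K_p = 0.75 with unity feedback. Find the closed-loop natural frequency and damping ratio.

ω_n = 1.06 rad/s, ζ = 1.23

The closed-loop denominator is s(s+2.6) + 0.75·1.5 = s² + 2.6s + 1.125.
So ω_n² = 1.125 ⇒ ω_n = 1.061 rad/s, and ζ = 2.6/(2ω_n) = 1.23.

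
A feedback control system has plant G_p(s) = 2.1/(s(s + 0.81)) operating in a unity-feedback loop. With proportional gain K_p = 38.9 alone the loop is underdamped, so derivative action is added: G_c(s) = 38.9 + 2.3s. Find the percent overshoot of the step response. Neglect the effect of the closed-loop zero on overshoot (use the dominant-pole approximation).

35.6%

Forward path: (38.9 + 2.3s)·2.1/(s(s+0.81)). The closed-loop characteristic equation is s² + (0.81 + 2.1·2.3)s + 2.1·38.9 = 0.
That is s² + 5.64s + 81.69 = 0, so ω_n = 9.038 rad/s and ζ = 5.64/(2·9.038) = 0.312.
%OS = 100·exp(−πζ/√(1−ζ²)) = 35.6%.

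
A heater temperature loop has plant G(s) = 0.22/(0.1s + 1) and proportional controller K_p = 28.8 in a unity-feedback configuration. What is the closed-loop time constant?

Closed loop: T(s) = K_p·G/(1+K_p·G) = 6.336/(0.1s + 1 + 6.336), with pole at s = −(1 + 6.336)/0.1 = −73.36.
Closed-loop time constant τ = 1/73.36 = 0.0136 s.

τ = 0.0136 s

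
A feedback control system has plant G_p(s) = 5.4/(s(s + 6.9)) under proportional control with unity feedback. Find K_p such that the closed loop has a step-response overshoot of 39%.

From %OS = 100·exp(−πζ/√(1−ζ²)) = 39%, ζ = −ln(0.39)/√(π²+ln²(0.39)) = 0.2871.
Characteristic equation s² + 6.9s + 5.4K_p = 0 gives ζ = 6.9/(2√(5.4K_p)).
Setting ζ = 0.2871: √(5.4K_p) = 6.9/(2·0.2871) = 12.02, so K_p = 144.4/5.4 = 26.7.

K_p = 26.7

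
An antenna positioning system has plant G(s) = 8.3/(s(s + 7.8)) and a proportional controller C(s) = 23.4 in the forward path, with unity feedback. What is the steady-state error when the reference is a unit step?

0

The open loop C(s)G(s) has a pole at the origin (type 1), so the static position error constant is infinite and e_ss = 1/(1+∞) = 0.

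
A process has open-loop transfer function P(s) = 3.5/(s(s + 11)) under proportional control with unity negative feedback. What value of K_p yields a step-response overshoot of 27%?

K_p = 58.4

From %OS = 100·exp(−πζ/√(1−ζ²)) = 27%, ζ = −ln(0.27)/√(π²+ln²(0.27)) = 0.3847.
Characteristic equation s² + 11s + 3.5K_p = 0 gives ζ = 11/(2√(3.5K_p)).
Setting ζ = 0.3847: √(3.5K_p) = 11/(2·0.3847) = 14.3, so K_p = 204.4/3.5 = 58.4.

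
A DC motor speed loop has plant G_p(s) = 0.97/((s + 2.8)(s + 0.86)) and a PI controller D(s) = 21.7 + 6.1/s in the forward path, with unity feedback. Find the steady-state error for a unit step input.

The open loop D(s)G_p(s) has a pole at the origin (type 1), so the static position error constant is infinite and e_ss = 1/(1+∞) = 0.

0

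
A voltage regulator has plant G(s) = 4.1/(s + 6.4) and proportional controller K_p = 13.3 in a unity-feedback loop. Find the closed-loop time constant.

τ = 0.0164 s

Closed-loop transfer function: T(s) = K_p·G(s)/(1 + K_p·G(s)) = 54.53/(s + 6.4 + 54.53) = 54.53/(s + 60.93).
Time constant τ = 1/60.93 = 0.0164 s.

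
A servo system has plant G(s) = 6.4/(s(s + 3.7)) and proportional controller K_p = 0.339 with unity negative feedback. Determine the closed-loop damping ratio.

1 + K_p·G(s) = 0 gives s² + 3.7s + 2.17 = 0.
Matching s² + 2ζω_n s + ω_n²: ω_n = √2.17 = 1.473 rad/s and 2ζω_n = 3.7, so ζ = 3.7/(2·1.473) = 1.26.

ζ = 1.26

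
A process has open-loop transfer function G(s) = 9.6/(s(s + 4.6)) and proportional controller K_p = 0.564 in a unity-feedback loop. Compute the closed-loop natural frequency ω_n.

ω_n = 2.33 rad/s

1 + K_p·G(s) = 0 gives s² + 4.6s + 5.414 = 0.
So ω_n² = 5.414 ⇒ ω_n = 2.327 rad/s, and ζ = 4.6/(2ω_n) = 0.988.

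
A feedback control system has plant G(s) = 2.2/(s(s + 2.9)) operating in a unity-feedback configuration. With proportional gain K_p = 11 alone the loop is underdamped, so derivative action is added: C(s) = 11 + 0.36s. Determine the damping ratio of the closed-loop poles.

ζ = 0.375

Forward path: (11 + 0.36s)·2.2/(s(s+2.9)). The closed-loop characteristic equation is s² + (2.9 + 2.2·0.36)s + 2.2·11 = 0.
That is s² + 3.692s + 24.2 = 0, so ω_n = 4.919 rad/s and ζ = 3.692/(2·4.919) = 0.3753.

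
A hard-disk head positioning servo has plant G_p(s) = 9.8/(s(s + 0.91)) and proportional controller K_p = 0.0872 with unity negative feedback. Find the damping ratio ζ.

ζ = 0.492

1 + K_p·G_p(s) = 0 gives s² + 0.91s + 0.8546 = 0.
Matching s² + 2ζω_n s + ω_n²: ω_n = √0.8546 = 0.9244 rad/s and 2ζω_n = 0.91, so ζ = 0.91/(2·0.9244) = 0.492.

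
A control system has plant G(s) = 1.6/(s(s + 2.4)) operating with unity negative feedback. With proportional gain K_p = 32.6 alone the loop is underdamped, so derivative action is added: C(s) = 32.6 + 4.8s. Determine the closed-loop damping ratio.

Forward path: (32.6 + 4.8s)·1.6/(s(s+2.4)). The closed-loop characteristic equation is s² + (2.4 + 1.6·4.8)s + 1.6·32.6 = 0.
That is s² + 10.08s + 52.16 = 0, so ω_n = 7.222 rad/s and ζ = 10.08/(2·7.222) = 0.6978.

ζ = 0.698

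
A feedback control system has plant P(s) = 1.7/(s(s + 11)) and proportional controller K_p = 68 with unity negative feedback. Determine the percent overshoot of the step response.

Closed-loop characteristic equation: s² + 11s + 115.6 = 0, so ω_n = 10.75 rad/s and ζ = 11/(2·10.75) = 0.5115.
%OS = 100·exp(−πζ/√(1−ζ²)) = 100·exp(−π·0.5115/√0.7383) = 15.4%.

15.4%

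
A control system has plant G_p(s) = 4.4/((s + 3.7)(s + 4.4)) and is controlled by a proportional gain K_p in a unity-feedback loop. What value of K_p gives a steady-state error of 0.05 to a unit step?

The loop is type 0, so e_ss(step) = 1/(1 + K_pos) with K_pos = K_p·G_p(0).
G_p(0) = 0.2703. Require 1/(1 + K_p·0.2703) = 0.05, so 1 + 0.2703·K_p = 20.
K_p = (20 − 1)/0.2703 = 70.3.

K_p = 70.3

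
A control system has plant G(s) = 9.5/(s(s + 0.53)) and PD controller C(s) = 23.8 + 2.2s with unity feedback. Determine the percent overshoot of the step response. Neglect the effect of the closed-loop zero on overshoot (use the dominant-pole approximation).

Forward path: (23.8 + 2.2s)·9.5/(s(s+0.53)). The closed-loop characteristic equation is s² + (0.53 + 9.5·2.2)s + 9.5·23.8 = 0.
That is s² + 21.43s + 226.1 = 0, so ω_n = 15.04 rad/s and ζ = 21.43/(2·15.04) = 0.7126.
%OS = 100·exp(−πζ/√(1−ζ²)) = 4.11%.

4.11%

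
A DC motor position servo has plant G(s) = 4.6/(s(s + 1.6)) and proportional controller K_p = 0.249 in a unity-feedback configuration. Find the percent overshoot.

Closed-loop characteristic equation: s² + 1.6s + 1.145 = 0, so ω_n = 1.07 rad/s and ζ = 1.6/(2·1.07) = 0.7475.
%OS = 100·exp(−πζ/√(1−ζ²)) = 100·exp(−π·0.7475/√0.4412) = 2.92%.

2.92%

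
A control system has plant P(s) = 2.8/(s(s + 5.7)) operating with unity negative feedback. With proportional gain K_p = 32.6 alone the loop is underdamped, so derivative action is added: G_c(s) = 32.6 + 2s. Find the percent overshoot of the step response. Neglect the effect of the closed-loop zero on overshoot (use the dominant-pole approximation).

Forward path: (32.6 + 2s)·2.8/(s(s+5.7)). The closed-loop characteristic equation is s² + (5.7 + 2.8·2)s + 2.8·32.6 = 0.
That is s² + 11.3s + 91.28 = 0, so ω_n = 9.554 rad/s and ζ = 11.3/(2·9.554) = 0.5914.
%OS = 100·exp(−πζ/√(1−ζ²)) = 9.99%.

9.99%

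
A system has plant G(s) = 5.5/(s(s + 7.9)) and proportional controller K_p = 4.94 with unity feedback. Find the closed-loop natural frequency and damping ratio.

ω_n = 5.21 rad/s, ζ = 0.758

The closed-loop denominator is s(s+7.9) + 4.94·5.5 = s² + 7.9s + 27.17.
So ω_n² = 27.17 ⇒ ω_n = 5.212 rad/s, and ζ = 7.9/(2ω_n) = 0.758.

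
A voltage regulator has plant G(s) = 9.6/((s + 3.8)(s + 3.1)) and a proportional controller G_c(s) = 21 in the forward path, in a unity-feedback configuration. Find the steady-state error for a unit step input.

The loop is type 0. Static position error constant K_pos = G_c(0)·G(0) = 21·0.8149 = 17.11.
Steady-state error to a unit step: e_ss = 1/(1+K_pos) = 1/18.11 = 0.0552.

0.0552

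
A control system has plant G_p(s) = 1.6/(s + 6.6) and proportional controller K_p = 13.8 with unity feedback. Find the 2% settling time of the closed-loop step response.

Closed-loop transfer function: T(s) = K_p·G_p(s)/(1 + K_p·G_p(s)) = 22.08/(s + 6.6 + 22.08) = 22.08/(s + 28.68).
Time constant τ = 1/28.68 = 0.03487 s, so the 2% settling time is about 4τ = 0.139 s.

T_s ≈ 0.139 s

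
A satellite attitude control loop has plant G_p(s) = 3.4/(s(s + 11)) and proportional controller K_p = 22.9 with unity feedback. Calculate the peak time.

T_p = 0.455 s

The closed-loop denominator s² + 11s + 77.86 gives ω_n = √77.86 = 8.824 and ζ = 11/(2ω_n) = 0.6233.
Damped frequency ω_d = ω_n√(1−ζ²) = 6.9 rad/s, so peak time T_p = π/ω_d = 0.455 s.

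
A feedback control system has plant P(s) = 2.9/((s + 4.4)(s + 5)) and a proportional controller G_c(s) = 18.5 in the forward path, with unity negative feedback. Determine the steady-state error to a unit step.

0.291

The loop is type 0. Static position error constant K_pos = G_c(0)·P(0) = 18.5·0.1318 = 2.439.
Steady-state error to a unit step: e_ss = 1/(1+K_pos) = 1/3.439 = 0.291.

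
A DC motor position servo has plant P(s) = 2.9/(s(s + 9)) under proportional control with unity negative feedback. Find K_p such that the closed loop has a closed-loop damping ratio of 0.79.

K_p = 11.2

Closed-loop characteristic equation: s² + 9s + K_p·2.9 = 0.
So ω_n = √(2.9K_p) and 2ζω_n = 9, giving ζ = 9/(2√(2.9K_p)).
Setting ζ = 0.79: √(2.9K_p) = 9/(2·0.79) = 5.696, so K_p = 32.45/2.9 = 11.2.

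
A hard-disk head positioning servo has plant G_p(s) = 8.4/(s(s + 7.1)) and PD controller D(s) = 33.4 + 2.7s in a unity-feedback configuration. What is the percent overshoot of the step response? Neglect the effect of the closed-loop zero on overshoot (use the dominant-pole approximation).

0.225%

Forward path: (33.4 + 2.7s)·8.4/(s(s+7.1)). The closed-loop characteristic equation is s² + (7.1 + 8.4·2.7)s + 8.4·33.4 = 0.
That is s² + 29.78s + 280.6 = 0, so ω_n = 16.75 rad/s and ζ = 29.78/(2·16.75) = 0.889.
%OS = 100·exp(−πζ/√(1−ζ²)) = 0.225%.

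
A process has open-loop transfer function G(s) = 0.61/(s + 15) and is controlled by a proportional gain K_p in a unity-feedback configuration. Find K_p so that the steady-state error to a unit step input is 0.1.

K_p = 221

The loop is type 0, so e_ss(step) = 1/(1 + K_pos) with K_pos = K_p·G(0).
G(0) = 0.04067. Require 1/(1 + K_p·0.04067) = 0.1, so 1 + 0.04067·K_p = 10.
K_p = (10 − 1)/0.04067 = 221.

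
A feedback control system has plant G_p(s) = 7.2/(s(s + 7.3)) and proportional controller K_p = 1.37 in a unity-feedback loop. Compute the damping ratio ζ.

ζ = 1.16

With unity feedback the closed-loop characteristic equation is s² + 7.3s + 1.37·7.2 = s² + 7.3s + 9.864 = 0.
So ω_n² = 9.864 ⇒ ω_n = 3.141 rad/s, and ζ = 7.3/(2ω_n) = 1.16.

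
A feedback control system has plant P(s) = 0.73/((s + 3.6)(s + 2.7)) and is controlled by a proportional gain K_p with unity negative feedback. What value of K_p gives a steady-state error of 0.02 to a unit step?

K_p = 652

Steady-state error for a unit step on this type-0 loop is 1/(1 + K_p·P(0)).
P(0) = 0.0751. Require 1/(1 + K_p·0.0751) = 0.02, so 1 + 0.0751·K_p = 50.
K_p = (50 − 1)/0.0751 = 652.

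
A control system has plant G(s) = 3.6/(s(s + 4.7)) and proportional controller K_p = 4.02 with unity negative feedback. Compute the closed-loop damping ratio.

The closed-loop denominator is s(s+4.7) + 4.02·3.6 = s² + 4.7s + 14.47.
So ω_n² = 14.47 ⇒ ω_n = 3.804 rad/s, and ζ = 4.7/(2ω_n) = 0.618.

ζ = 0.618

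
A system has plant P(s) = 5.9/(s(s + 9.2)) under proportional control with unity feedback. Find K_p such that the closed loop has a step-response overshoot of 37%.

From %OS = 100·exp(−πζ/√(1−ζ²)) = 37%, ζ = −ln(0.37)/√(π²+ln²(0.37)) = 0.3017.
Characteristic equation s² + 9.2s + 5.9K_p = 0 gives ζ = 9.2/(2√(5.9K_p)).
Setting ζ = 0.3017: √(5.9K_p) = 9.2/(2·0.3017) = 15.25, so K_p = 232.4/5.9 = 39.4.

K_p = 39.4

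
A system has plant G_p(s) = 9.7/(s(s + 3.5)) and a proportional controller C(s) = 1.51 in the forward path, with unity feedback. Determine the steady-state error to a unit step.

0

The open loop C(s)G_p(s) has a pole at the origin (type 1), so the static position error constant is infinite and e_ss = 1/(1+∞) = 0.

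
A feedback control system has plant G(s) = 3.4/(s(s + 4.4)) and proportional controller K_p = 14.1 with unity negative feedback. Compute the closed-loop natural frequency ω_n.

With unity feedback the closed-loop characteristic equation is s² + 4.4s + 14.1·3.4 = s² + 4.4s + 47.94 = 0.
Matching s² + 2ζω_n s + ω_n²: ω_n = √47.94 = 6.924 rad/s and 2ζω_n = 4.4, so ζ = 4.4/(2·6.924) = 0.318.

ω_n = 6.92 rad/s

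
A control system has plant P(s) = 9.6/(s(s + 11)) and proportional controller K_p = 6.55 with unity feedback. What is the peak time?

From 1 + K_pP(s) = 0: s² + 11s + 62.88 = 0 ⇒ ω_n = 7.93, ζ = 0.6936.
Damped frequency ω_d = ω_n√(1−ζ²) = 5.712 rad/s, so peak time T_p = π/ω_d = 0.55 s.

T_p = 0.55 s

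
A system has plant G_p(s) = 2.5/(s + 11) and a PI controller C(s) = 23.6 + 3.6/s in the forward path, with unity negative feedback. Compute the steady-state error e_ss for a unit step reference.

The open loop C(s)G_p(s) has a pole at the origin (type 1), so the static position error constant is infinite and e_ss = 1/(1+∞) = 0.

0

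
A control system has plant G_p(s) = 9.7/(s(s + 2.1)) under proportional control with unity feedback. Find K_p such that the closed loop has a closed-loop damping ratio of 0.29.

Closed-loop characteristic equation: s² + 2.1s + K_p·9.7 = 0.
So ω_n = √(9.7K_p) and 2ζω_n = 2.1, giving ζ = 2.1/(2√(9.7K_p)).
Setting ζ = 0.29: √(9.7K_p) = 2.1/(2·0.29) = 3.621, so K_p = 13.11/9.7 = 1.35.

K_p = 1.35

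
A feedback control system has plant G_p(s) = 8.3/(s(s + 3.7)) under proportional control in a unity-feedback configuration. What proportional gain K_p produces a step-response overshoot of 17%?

From %OS = 100·exp(−πζ/√(1−ζ²)) = 17%, ζ = −ln(0.17)/√(π²+ln²(0.17)) = 0.4913.
Characteristic equation s² + 3.7s + 8.3K_p = 0 gives ζ = 3.7/(2√(8.3K_p)).
Setting ζ = 0.4913: √(8.3K_p) = 3.7/(2·0.4913) = 3.766, so K_p = 14.18/8.3 = 1.71.

K_p = 1.71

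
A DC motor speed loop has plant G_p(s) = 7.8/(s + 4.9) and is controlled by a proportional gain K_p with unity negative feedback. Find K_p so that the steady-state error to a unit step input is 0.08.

K_p = 7.22

For a type-0 loop with proportional control, e_ss = 1/(1 + K_p·G_p(0)).
G_p(0) = 1.592. Require 1/(1 + K_p·1.592) = 0.08, so 1 + 1.592·K_p = 12.5.
K_p = (12.5 − 1)/1.592 = 7.22.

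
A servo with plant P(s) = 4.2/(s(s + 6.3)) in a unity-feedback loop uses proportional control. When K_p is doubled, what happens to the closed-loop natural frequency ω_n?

ω_n = √(4.2·K_p), which grows with K_p.

increase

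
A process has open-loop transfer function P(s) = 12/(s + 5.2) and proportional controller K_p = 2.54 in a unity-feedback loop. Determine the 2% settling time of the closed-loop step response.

Closed-loop transfer function: T(s) = K_p·P(s)/(1 + K_p·P(s)) = 30.48/(s + 5.2 + 30.48) = 30.48/(s + 35.68).
Time constant τ = 1/35.68 = 0.02803 s, so the 2% settling time is about 4τ = 0.112 s.

T_s ≈ 0.112 s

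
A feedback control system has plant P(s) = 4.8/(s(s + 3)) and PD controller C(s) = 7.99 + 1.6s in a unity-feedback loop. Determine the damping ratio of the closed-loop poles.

Forward path: (7.99 + 1.6s)·4.8/(s(s+3)). The closed-loop characteristic equation is s² + (3 + 4.8·1.6)s + 4.8·7.99 = 0.
That is s² + 10.68s + 38.35 = 0, so ω_n = 6.193 rad/s and ζ = 10.68/(2·6.193) = 0.8623.

ζ = 0.862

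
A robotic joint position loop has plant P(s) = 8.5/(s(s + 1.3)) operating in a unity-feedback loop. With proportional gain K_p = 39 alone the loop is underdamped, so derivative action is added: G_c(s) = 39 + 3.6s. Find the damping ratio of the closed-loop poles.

ζ = 0.876

Forward path: (39 + 3.6s)·8.5/(s(s+1.3)). The closed-loop characteristic equation is s² + (1.3 + 8.5·3.6)s + 8.5·39 = 0.
That is s² + 31.9s + 331.5 = 0, so ω_n = 18.21 rad/s and ζ = 31.9/(2·18.21) = 0.876.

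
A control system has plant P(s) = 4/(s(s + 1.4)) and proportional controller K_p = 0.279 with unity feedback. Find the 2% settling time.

From 1 + K_pP(s) = 0: s² + 1.4s + 1.116 = 0 ⇒ ω_n = 1.056, ζ = 0.6626.
2% settling time T_s ≈ 4/(ζω_n) = 4/0.7 = 5.71 s.

T_s ≈ 5.71 s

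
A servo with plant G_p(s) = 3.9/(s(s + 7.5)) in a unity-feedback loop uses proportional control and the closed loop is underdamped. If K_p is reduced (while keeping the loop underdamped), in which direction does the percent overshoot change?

decrease

ζ = 7.5/(2√(3.9K_p)) rises as K_p falls; higher damping means less overshoot.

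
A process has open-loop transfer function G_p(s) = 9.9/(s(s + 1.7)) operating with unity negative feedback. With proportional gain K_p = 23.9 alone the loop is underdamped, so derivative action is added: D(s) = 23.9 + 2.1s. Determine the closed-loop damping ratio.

ζ = 0.731

Forward path: (23.9 + 2.1s)·9.9/(s(s+1.7)). The closed-loop characteristic equation is s² + (1.7 + 9.9·2.1)s + 9.9·23.9 = 0.
That is s² + 22.49s + 236.6 = 0, so ω_n = 15.38 rad/s and ζ = 22.49/(2·15.38) = 0.731.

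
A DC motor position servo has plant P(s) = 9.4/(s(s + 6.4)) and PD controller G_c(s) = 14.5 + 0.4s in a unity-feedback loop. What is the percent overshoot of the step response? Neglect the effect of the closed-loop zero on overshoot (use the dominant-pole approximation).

Forward path: (14.5 + 0.4s)·9.4/(s(s+6.4)). The closed-loop characteristic equation is s² + (6.4 + 9.4·0.4)s + 9.4·14.5 = 0.
That is s² + 10.16s + 136.3 = 0, so ω_n = 11.67 rad/s and ζ = 10.16/(2·11.67) = 0.4351.
%OS = 100·exp(−πζ/√(1−ζ²)) = 21.9%.

21.9%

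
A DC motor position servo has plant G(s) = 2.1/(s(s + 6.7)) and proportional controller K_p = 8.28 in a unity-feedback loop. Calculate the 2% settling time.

T_s ≈ 1.19 s

From 1 + K_pG(s) = 0: s² + 6.7s + 17.39 = 0 ⇒ ω_n = 4.17, ζ = 0.8034.
2% settling time T_s ≈ 4/(ζω_n) = 4/3.35 = 1.19 s.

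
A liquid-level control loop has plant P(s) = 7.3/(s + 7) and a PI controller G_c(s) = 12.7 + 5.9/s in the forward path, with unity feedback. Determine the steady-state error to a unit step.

The open loop G_c(s)P(s) has a pole at the origin (type 1), so the static position error constant is infinite and e_ss = 1/(1+∞) = 0.

0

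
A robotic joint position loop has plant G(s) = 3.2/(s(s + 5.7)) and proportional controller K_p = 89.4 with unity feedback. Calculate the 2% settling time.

The closed-loop denominator s² + 5.7s + 286.1 gives ω_n = √286.1 = 16.91 and ζ = 5.7/(2ω_n) = 0.1685.
2% settling time T_s ≈ 4/(ζω_n) = 4/2.85 = 1.4 s.

T_s ≈ 1.4 s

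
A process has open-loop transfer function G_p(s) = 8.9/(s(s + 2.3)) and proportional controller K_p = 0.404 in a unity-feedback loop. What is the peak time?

T_p = 2.08 s

The closed-loop denominator s² + 2.3s + 3.596 gives ω_n = √3.596 = 1.896 and ζ = 2.3/(2ω_n) = 0.6065.
Damped frequency ω_d = ω_n√(1−ζ²) = 1.508 rad/s, so peak time T_p = π/ω_d = 2.08 s.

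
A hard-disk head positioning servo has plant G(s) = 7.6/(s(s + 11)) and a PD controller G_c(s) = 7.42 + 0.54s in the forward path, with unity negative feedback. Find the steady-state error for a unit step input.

0

The open loop G_c(s)G(s) has a pole at the origin (type 1), so the static position error constant is infinite and e_ss = 1/(1+∞) = 0.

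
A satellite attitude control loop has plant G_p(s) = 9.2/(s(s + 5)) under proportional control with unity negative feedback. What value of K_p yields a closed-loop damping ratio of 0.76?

K_p = 1.18

Closed-loop characteristic equation: s² + 5s + K_p·9.2 = 0.
So ω_n = √(9.2K_p) and 2ζω_n = 5, giving ζ = 5/(2√(9.2K_p)).
Setting ζ = 0.76: √(9.2K_p) = 5/(2·0.76) = 3.289, so K_p = 10.82/9.2 = 1.18.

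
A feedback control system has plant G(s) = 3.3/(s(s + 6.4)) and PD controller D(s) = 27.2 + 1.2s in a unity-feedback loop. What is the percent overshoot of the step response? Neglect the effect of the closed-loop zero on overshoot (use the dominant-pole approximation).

12.9%

Forward path: (27.2 + 1.2s)·3.3/(s(s+6.4)). The closed-loop characteristic equation is s² + (6.4 + 3.3·1.2)s + 3.3·27.2 = 0.
That is s² + 10.36s + 89.76 = 0, so ω_n = 9.474 rad/s and ζ = 10.36/(2·9.474) = 0.5467.
%OS = 100·exp(−πζ/√(1−ζ²)) = 12.9%.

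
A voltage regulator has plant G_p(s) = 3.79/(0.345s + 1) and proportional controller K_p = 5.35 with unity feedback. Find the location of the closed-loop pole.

s = -61.67

Closed loop: T(s) = K_p·G_p/(1+K_p·G_p) = 20.28/(0.345s + 1 + 20.28), with pole at s = −(1 + 20.28)/0.345 = −61.67.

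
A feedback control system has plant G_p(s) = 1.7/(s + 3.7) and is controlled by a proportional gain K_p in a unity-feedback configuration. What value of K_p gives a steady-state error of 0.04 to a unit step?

K_p = 52.2

The loop is type 0, so e_ss(step) = 1/(1 + K_pos) with K_pos = K_p·G_p(0).
G_p(0) = 0.4595. Require 1/(1 + K_p·0.4595) = 0.04, so 1 + 0.4595·K_p = 25.
K_p = (25 − 1)/0.4595 = 52.2.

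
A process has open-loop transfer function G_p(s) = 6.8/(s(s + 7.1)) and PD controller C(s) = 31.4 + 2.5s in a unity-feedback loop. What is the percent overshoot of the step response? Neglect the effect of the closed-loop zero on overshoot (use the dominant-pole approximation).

Forward path: (31.4 + 2.5s)·6.8/(s(s+7.1)). The closed-loop characteristic equation is s² + (7.1 + 6.8·2.5)s + 6.8·31.4 = 0.
That is s² + 24.1s + 213.5 = 0, so ω_n = 14.61 rad/s and ζ = 24.1/(2·14.61) = 0.8246.
%OS = 100·exp(−πζ/√(1−ζ²)) = 1.03%.

1.03%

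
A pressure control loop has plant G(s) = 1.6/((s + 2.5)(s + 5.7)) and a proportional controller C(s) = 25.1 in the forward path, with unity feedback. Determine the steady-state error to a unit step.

The loop is type 0. Static position error constant K_pos = C(0)·G(0) = 25.1·0.1123 = 2.818.
Steady-state error to a unit step: e_ss = 1/(1+K_pos) = 1/3.818 = 0.262.

0.262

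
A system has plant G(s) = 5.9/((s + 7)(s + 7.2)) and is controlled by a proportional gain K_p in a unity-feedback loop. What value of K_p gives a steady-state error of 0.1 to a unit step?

Steady-state error for a unit step on this type-0 loop is 1/(1 + K_p·G(0)).
G(0) = 0.1171. Require 1/(1 + K_p·0.1171) = 0.1, so 1 + 0.1171·K_p = 10.
K_p = (10 − 1)/0.1171 = 76.9.

K_p = 76.9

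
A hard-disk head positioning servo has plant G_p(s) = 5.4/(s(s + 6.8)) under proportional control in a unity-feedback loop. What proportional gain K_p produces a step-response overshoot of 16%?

From %OS = 100·exp(−πζ/√(1−ζ²)) = 16%, ζ = −ln(0.16)/√(π²+ln²(0.16)) = 0.5039.
Characteristic equation s² + 6.8s + 5.4K_p = 0 gives ζ = 6.8/(2√(5.4K_p)).
Setting ζ = 0.5039: √(5.4K_p) = 6.8/(2·0.5039) = 6.748, so K_p = 45.53/5.4 = 8.43.

K_p = 8.43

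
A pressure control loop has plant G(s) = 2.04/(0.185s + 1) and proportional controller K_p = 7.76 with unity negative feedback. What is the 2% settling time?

Closed loop: T(s) = K_p·G/(1+K_p·G) = 15.83/(0.185s + 1 + 15.83), with pole at s = −(1 + 15.83)/0.185 = −90.98.
τ = 1/90.98 = 0.01099 s, so 2% settling time ≈ 4τ = 0.044 s.

T_s ≈ 0.044 s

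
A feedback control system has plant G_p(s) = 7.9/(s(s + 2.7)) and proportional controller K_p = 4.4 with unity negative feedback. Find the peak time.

The closed-loop denominator s² + 2.7s + 34.76 gives ω_n = √34.76 = 5.896 and ζ = 2.7/(2ω_n) = 0.229.
Damped frequency ω_d = ω_n√(1−ζ²) = 5.739 rad/s, so peak time T_p = π/ω_d = 0.547 s.

T_p = 0.547 s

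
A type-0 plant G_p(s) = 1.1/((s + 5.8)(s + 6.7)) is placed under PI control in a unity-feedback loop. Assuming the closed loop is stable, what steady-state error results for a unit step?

The PI controller's integrator makes the forward path type 1, so e_ss to a step is zero.

0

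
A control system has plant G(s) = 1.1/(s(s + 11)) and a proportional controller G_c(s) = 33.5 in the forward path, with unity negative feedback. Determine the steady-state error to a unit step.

The open loop G_c(s)G(s) has a pole at the origin (type 1), so the static position error constant is infinite and e_ss = 1/(1+∞) = 0.

0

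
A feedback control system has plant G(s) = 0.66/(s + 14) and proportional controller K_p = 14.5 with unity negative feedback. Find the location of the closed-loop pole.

s = -23.57

Closed-loop transfer function: T(s) = K_p·G(s)/(1 + K_p·G(s)) = 9.57/(s + 14 + 9.57) = 9.57/(s + 23.57).
The closed-loop pole is at s = −23.57.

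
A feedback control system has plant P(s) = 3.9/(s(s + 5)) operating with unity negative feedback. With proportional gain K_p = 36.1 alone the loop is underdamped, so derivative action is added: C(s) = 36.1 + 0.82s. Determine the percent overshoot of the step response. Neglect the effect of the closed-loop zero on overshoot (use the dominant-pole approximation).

Forward path: (36.1 + 0.82s)·3.9/(s(s+5)). The closed-loop characteristic equation is s² + (5 + 3.9·0.82)s + 3.9·36.1 = 0.
That is s² + 8.198s + 140.8 = 0, so ω_n = 11.87 rad/s and ζ = 8.198/(2·11.87) = 0.3455.
%OS = 100·exp(−πζ/√(1−ζ²)) = 31.5%.

31.5%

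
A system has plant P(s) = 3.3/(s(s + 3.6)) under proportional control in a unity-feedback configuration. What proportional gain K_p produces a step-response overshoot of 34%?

From %OS = 100·exp(−πζ/√(1−ζ²)) = 34%, ζ = −ln(0.34)/√(π²+ln²(0.34)) = 0.3248.
Characteristic equation s² + 3.6s + 3.3K_p = 0 gives ζ = 3.6/(2√(3.3K_p)).
Setting ζ = 0.3248: √(3.3K_p) = 3.6/(2·0.3248) = 5.542, so K_p = 30.72/3.3 = 9.31.

K_p = 9.31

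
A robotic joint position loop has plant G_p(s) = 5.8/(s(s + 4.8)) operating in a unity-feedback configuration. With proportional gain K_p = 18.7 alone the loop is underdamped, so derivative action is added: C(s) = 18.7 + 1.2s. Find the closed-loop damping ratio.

Forward path: (18.7 + 1.2s)·5.8/(s(s+4.8)). The closed-loop characteristic equation is s² + (4.8 + 5.8·1.2)s + 5.8·18.7 = 0.
That is s² + 11.76s + 108.5 = 0, so ω_n = 10.41 rad/s and ζ = 11.76/(2·10.41) = 0.5646.

ζ = 0.565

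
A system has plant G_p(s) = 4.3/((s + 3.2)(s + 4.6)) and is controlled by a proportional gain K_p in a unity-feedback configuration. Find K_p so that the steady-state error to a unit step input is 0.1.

The loop is type 0, so e_ss(step) = 1/(1 + K_pos) with K_pos = K_p·G_p(0).
G_p(0) = 0.2921. Require 1/(1 + K_p·0.2921) = 0.1, so 1 + 0.2921·K_p = 10.
K_p = (10 − 1)/0.2921 = 30.8.

K_p = 30.8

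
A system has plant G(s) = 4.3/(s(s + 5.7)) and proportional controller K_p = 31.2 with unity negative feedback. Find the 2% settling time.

The closed-loop denominator s² + 5.7s + 134.2 gives ω_n = √134.2 = 11.58 and ζ = 5.7/(2ω_n) = 0.2461.
2% settling time T_s ≈ 4/(ζω_n) = 4/2.85 = 1.4 s.

T_s ≈ 1.4 s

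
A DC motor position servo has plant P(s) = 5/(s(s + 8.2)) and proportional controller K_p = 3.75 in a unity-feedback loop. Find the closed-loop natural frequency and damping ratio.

1 + K_p·P(s) = 0 gives s² + 8.2s + 18.75 = 0.
Matching s² + 2ζω_n s + ω_n²: ω_n = √18.75 = 4.33 rad/s and 2ζω_n = 8.2, so ζ = 8.2/(2·4.33) = 0.947.

ω_n = 4.33 rad/s, ζ = 0.947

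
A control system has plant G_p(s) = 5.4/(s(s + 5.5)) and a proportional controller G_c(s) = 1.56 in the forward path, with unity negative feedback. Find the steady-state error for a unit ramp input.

0.653

The loop has one pole at the origin (type 1). Velocity error constant K_v = lim_{s→0} s·G_c(s)G_p(s) = 1.56·5.4/5.5 = 1.532.
Steady-state error to a unit ramp: e_ss = 1/K_v = 0.653.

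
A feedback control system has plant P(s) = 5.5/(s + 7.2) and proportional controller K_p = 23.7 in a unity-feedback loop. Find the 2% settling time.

T_s ≈ 0.0291 s

Closed-loop transfer function: T(s) = K_p·P(s)/(1 + K_p·P(s)) = 130.3/(s + 7.2 + 130.3) = 130.3/(s + 137.5).
Time constant τ = 1/137.5 = 0.00727 s, so the 2% settling time is about 4τ = 0.0291 s.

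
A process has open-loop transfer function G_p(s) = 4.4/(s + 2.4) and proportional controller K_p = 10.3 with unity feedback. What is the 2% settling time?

Closed-loop transfer function: T(s) = K_p·G_p(s)/(1 + K_p·G_p(s)) = 45.32/(s + 2.4 + 45.32) = 45.32/(s + 47.72).
Time constant τ = 1/47.72 = 0.02096 s, so the 2% settling time is about 4τ = 0.0838 s.

T_s ≈ 0.0838 s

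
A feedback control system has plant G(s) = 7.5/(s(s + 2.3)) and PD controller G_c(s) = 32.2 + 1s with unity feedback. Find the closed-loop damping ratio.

Forward path: (32.2 + 1s)·7.5/(s(s+2.3)). The closed-loop characteristic equation is s² + (2.3 + 7.5·1)s + 7.5·32.2 = 0.
That is s² + 9.8s + 241.5 = 0, so ω_n = 15.54 rad/s and ζ = 9.8/(2·15.54) = 0.3153.

ζ = 0.315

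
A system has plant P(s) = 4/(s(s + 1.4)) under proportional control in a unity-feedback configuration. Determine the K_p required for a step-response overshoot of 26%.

K_p = 0.789

From %OS = 100·exp(−πζ/√(1−ζ²)) = 26%, ζ = −ln(0.26)/√(π²+ln²(0.26)) = 0.3941.
Characteristic equation s² + 1.4s + 4K_p = 0 gives ζ = 1.4/(2√(4K_p)).
Setting ζ = 0.3941: √(4K_p) = 1.4/(2·0.3941) = 1.776, so K_p = 3.155/4 = 0.789.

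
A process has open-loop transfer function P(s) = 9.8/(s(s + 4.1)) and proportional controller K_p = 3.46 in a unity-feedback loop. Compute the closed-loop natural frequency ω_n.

ω_n = 5.82 rad/s

With unity feedback the closed-loop characteristic equation is s² + 4.1s + 3.46·9.8 = s² + 4.1s + 33.91 = 0.
So ω_n² = 33.91 ⇒ ω_n = 5.823 rad/s, and ζ = 4.1/(2ω_n) = 0.352.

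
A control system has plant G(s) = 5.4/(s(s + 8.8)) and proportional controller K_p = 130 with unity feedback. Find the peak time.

The closed-loop denominator s² + 8.8s + 702 gives ω_n = √702 = 26.5 and ζ = 8.8/(2ω_n) = 0.1661.
Damped frequency ω_d = ω_n√(1−ζ²) = 26.13 rad/s, so peak time T_p = π/ω_d = 0.12 s.

T_p = 0.12 s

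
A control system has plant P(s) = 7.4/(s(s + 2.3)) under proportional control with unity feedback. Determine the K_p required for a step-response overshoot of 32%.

From %OS = 100·exp(−πζ/√(1−ζ²)) = 32%, ζ = −ln(0.32)/√(π²+ln²(0.32)) = 0.341.
Characteristic equation s² + 2.3s + 7.4K_p = 0 gives ζ = 2.3/(2√(7.4K_p)).
Setting ζ = 0.341: √(7.4K_p) = 2.3/(2·0.341) = 3.373, so K_p = 11.38/7.4 = 1.54.

K_p = 1.54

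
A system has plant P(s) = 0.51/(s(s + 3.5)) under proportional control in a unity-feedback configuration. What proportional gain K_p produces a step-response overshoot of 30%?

K_p = 46.9

From %OS = 100·exp(−πζ/√(1−ζ²)) = 30%, ζ = −ln(0.3)/√(π²+ln²(0.3)) = 0.3579.
Characteristic equation s² + 3.5s + 0.51K_p = 0 gives ζ = 3.5/(2√(0.51K_p)).
Setting ζ = 0.3579: √(0.51K_p) = 3.5/(2·0.3579) = 4.89, so K_p = 23.91/0.51 = 46.9.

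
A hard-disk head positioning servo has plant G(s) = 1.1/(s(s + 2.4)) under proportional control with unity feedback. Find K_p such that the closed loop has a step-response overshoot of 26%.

K_p = 8.43

From %OS = 100·exp(−πζ/√(1−ζ²)) = 26%, ζ = −ln(0.26)/√(π²+ln²(0.26)) = 0.3941.
Characteristic equation s² + 2.4s + 1.1K_p = 0 gives ζ = 2.4/(2√(1.1K_p)).
Setting ζ = 0.3941: √(1.1K_p) = 2.4/(2·0.3941) = 3.045, so K_p = 9.272/1.1 = 8.43.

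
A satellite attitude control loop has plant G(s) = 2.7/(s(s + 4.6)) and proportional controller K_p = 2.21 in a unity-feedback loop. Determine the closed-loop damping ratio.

ζ = 0.942

With unity feedback the closed-loop characteristic equation is s² + 4.6s + 2.21·2.7 = s² + 4.6s + 5.967 = 0.
Matching s² + 2ζω_n s + ω_n²: ω_n = √5.967 = 2.443 rad/s and 2ζω_n = 4.6, so ζ = 4.6/(2·2.443) = 0.942.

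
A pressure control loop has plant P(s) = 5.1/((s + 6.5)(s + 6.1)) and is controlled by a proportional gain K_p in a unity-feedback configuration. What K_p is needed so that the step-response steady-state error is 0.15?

K_p = 44.1

The loop is type 0, so e_ss(step) = 1/(1 + K_pos) with K_pos = K_p·P(0).
P(0) = 0.1286. Require 1/(1 + K_p·0.1286) = 0.15, so 1 + 0.1286·K_p = 6.667.
K_p = (6.667 − 1)/0.1286 = 44.1.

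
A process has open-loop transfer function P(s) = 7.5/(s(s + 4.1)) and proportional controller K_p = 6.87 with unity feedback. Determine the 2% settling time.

Closed-loop characteristic equation: s² + 4.1s + 51.52 = 0, so ω_n = 7.178 rad/s and ζ = 4.1/(2·7.178) = 0.2856.
2% settling time T_s ≈ 4/(ζω_n) = 4/2.05 = 1.95 s.

T_s ≈ 1.95 s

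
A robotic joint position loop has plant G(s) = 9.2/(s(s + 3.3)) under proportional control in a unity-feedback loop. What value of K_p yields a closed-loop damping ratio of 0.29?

Closed-loop characteristic equation: s² + 3.3s + K_p·9.2 = 0.
So ω_n = √(9.2K_p) and 2ζω_n = 3.3, giving ζ = 3.3/(2√(9.2K_p)).
Setting ζ = 0.29: √(9.2K_p) = 3.3/(2·0.29) = 5.69, so K_p = 32.37/9.2 = 3.52.

K_p = 3.52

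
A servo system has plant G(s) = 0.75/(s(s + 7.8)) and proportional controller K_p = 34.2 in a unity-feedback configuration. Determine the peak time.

T_p = 0.972 s

The closed-loop denominator s² + 7.8s + 25.65 gives ω_n = √25.65 = 5.065 and ζ = 7.8/(2ω_n) = 0.7701.
Damped frequency ω_d = ω_n√(1−ζ²) = 3.231 rad/s, so peak time T_p = π/ω_d = 0.972 s.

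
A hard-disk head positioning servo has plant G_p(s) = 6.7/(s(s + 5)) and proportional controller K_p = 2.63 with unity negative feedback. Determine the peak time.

The closed-loop denominator s² + 5s + 17.62 gives ω_n = √17.62 = 4.198 and ζ = 5/(2ω_n) = 0.5956.
Damped frequency ω_d = ω_n√(1−ζ²) = 3.372 rad/s, so peak time T_p = π/ω_d = 0.932 s.

T_p = 0.932 s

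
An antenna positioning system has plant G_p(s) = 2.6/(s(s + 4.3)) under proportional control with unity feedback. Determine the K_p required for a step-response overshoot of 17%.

From %OS = 100·exp(−πζ/√(1−ζ²)) = 17%, ζ = −ln(0.17)/√(π²+ln²(0.17)) = 0.4913.
Characteristic equation s² + 4.3s + 2.6K_p = 0 gives ζ = 4.3/(2√(2.6K_p)).
Setting ζ = 0.4913: √(2.6K_p) = 4.3/(2·0.4913) = 4.376, so K_p = 19.15/2.6 = 7.37.

K_p = 7.37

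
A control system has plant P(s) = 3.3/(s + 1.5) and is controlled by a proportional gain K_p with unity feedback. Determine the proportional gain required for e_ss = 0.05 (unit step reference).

K_p = 8.64

For a type-0 loop with proportional control, e_ss = 1/(1 + K_p·P(0)).
P(0) = 2.2. Require 1/(1 + K_p·2.2) = 0.05, so 1 + 2.2·K_p = 20.
K_p = (20 − 1)/2.2 = 8.64.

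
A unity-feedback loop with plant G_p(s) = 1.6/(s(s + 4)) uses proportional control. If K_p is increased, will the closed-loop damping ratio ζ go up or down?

decrease

ζ = 4/(2√(1.6K_p)); increasing K_p raises the denominator, so ζ falls.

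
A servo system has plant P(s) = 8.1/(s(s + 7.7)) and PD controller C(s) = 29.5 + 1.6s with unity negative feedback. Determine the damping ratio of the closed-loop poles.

ζ = 0.668

Forward path: (29.5 + 1.6s)·8.1/(s(s+7.7)). The closed-loop characteristic equation is s² + (7.7 + 8.1·1.6)s + 8.1·29.5 = 0.
That is s² + 20.66s + 238.9 = 0, so ω_n = 15.46 rad/s and ζ = 20.66/(2·15.46) = 0.6683.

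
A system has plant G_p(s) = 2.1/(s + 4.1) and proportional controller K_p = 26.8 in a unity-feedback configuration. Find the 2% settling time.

T_s ≈ 0.0662 s

Closed-loop transfer function: T(s) = K_p·G_p(s)/(1 + K_p·G_p(s)) = 56.28/(s + 4.1 + 56.28) = 56.28/(s + 60.38).
Time constant τ = 1/60.38 = 0.01656 s, so the 2% settling time is about 4τ = 0.0662 s.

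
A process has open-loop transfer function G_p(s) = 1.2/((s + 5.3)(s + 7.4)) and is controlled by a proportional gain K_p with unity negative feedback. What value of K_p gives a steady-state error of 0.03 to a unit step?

For a type-0 loop with proportional control, e_ss = 1/(1 + K_p·G_p(0)).
G_p(0) = 0.0306. Require 1/(1 + K_p·0.0306) = 0.03, so 1 + 0.0306·K_p = 33.33.
K_p = (33.33 − 1)/0.0306 = 1060.

K_p = 1060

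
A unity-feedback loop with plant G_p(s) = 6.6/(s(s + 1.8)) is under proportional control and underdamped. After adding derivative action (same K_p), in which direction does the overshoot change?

With PD the characteristic equation becomes s² + (a + K·K_d)s + K·K_p = 0; the damping term grows, ζ rises, overshoot falls.

decrease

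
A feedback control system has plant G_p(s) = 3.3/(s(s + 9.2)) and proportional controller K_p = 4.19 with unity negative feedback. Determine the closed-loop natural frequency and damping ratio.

With unity feedback the closed-loop characteristic equation is s² + 9.2s + 4.19·3.3 = s² + 9.2s + 13.83 = 0.
Matching s² + 2ζω_n s + ω_n²: ω_n = √13.83 = 3.718 rad/s and 2ζω_n = 9.2, so ζ = 9.2/(2·3.718) = 1.24.

ω_n = 3.72 rad/s, ζ = 1.24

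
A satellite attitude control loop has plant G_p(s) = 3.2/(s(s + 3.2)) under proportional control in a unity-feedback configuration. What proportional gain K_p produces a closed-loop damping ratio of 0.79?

K_p = 1.28

Closed-loop characteristic equation: s² + 3.2s + K_p·3.2 = 0.
So ω_n = √(3.2K_p) and 2ζω_n = 3.2, giving ζ = 3.2/(2√(3.2K_p)).
Setting ζ = 0.79: √(3.2K_p) = 3.2/(2·0.79) = 2.025, so K_p = 4.102/3.2 = 1.28.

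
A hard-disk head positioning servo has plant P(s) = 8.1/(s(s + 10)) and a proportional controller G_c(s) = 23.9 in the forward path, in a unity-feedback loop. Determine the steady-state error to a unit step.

The open loop G_c(s)P(s) has a pole at the origin (type 1), so the static position error constant is infinite and e_ss = 1/(1+∞) = 0.

0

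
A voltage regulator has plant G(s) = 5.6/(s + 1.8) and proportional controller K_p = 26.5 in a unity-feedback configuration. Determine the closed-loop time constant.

τ = 0.00666 s

Closed-loop transfer function: T(s) = K_p·G(s)/(1 + K_p·G(s)) = 148.4/(s + 1.8 + 148.4) = 148.4/(s + 150.2).
Time constant τ = 1/150.2 = 0.00666 s.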